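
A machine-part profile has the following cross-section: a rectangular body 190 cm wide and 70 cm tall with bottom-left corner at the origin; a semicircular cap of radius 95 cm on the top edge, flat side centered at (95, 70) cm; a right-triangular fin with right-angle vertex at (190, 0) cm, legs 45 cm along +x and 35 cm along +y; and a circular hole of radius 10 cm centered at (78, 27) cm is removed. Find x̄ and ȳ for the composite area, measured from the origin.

rectangular body: A = 190 × 70 = 13300.00, centroid at (95.00, 35.00).
semicircular top: A = ½π·95² = 14176.44, centroid at (95.00, 110.32).
triangular fin: A = ½·45·35 = 787.50, centroid at (205.00, 11.67).
hole: A = −π·10² = -314.16, centroid at (78.00, 27.00).
ΣA = 27949.78 cm²
ΣAx̄ = (13300.00)(95.00) + (14176.44)(95.00) + (787.50)(205.00) + (-314.16)(78.00) = 2747194.58 cm³
ΣAȳ = (13300.00)(35.00) + (14176.44)(110.32) + (787.50)(11.67) + (-314.16)(27.00) = 2030139.11 cm³
x̄ = 2747194.58 / 27949.78 = 98.29 cm
ȳ = 2030139.11 / 27949.78 = 72.64 cm

x̄ = 98.29 cm, ȳ = 72.64 cm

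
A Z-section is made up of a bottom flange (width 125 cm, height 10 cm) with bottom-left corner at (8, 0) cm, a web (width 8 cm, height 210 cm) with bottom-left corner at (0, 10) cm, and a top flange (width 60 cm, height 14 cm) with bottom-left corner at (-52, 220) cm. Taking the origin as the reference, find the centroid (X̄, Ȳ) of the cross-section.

Part | A | x̄ᵢ | ȳᵢ | A·x̄ᵢ | A·ȳᵢ
bottom flange | 1250.00 | 70.50 | 5.00 | 88125.00 | 6250.00
web | 1680.00 | 4.00 | 115.00 | 6720.00 | 193200.00
top flange | 840.00 | -22.00 | 227.00 | -18480.00 | 190680.00
Σ | 3770.00 |  |  | 76365.00 | 390130.00
X̄ = 76365.00 / 3770.00 = 20.26 cm
Ȳ = 390130.00 / 3770.00 = 103.48 cm

X̄ = 20.26 cm, Ȳ = 103.48 cm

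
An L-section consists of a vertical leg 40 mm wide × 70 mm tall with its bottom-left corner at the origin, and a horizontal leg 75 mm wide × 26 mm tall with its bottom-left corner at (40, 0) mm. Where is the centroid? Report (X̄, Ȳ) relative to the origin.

vertical leg: A = 40 × 70 = 2800.00, centroid at (20.00, 35.00).
horizontal leg: A = 75 × 26 = 1950.00, centroid at (77.50, 13.00).
ΣA = 4750.00 mm², ΣAX̄ = 207125.00 mm³, ΣAȲ = 123350.00 mm³.
X̄ = 207125.00/4750.00 = 43.61 mm; Ȳ = 123350.00/4750.00 = 25.97 mm.

X̄ = 43.61 mm, Ȳ = 25.97 mm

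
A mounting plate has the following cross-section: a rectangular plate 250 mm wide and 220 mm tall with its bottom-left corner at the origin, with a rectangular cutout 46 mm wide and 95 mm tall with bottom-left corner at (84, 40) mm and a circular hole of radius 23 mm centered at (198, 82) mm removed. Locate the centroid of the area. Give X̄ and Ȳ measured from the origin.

plate: A = 250 × 220 = 55000.00, centroid at (125.00, 110.00).
hole 1: A = −(46 × 95) = -4370.00, centroid at (107.00, 87.50).
hole 2: A = −π·23² = -1661.90, centroid at (198.00, 82.00).
ΣA = 48968.10 mm²
ΣAX̄ = (55000.00)(125.00) + (-4370.00)(107.00) + (-1661.90)(198.00) = 6078353.30 mm³
ΣAȲ = (55000.00)(110.00) + (-4370.00)(87.50) + (-1661.90)(82.00) = 5531348.99 mm³
X̄ = 6078353.30 / 48968.10 = 124.13 mm
Ȳ = 5531348.99 / 48968.10 = 112.96 mm

X̄ = 124.13 mm, Ȳ = 112.96 mm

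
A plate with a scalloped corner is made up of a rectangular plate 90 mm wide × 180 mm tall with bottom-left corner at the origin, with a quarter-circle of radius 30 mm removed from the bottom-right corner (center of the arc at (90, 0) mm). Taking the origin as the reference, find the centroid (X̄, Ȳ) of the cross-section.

plate: A = 90 × 180 = 16200.00, centroid at (45.00, 90.00).
removed quarter-circle: A = −¼π·30² = -706.86, centroid at (77.27, 12.73).
ΣA = 15493.14 mm², ΣAX̄ = 674382.75 mm³, ΣAȲ = 1449000.00 mm³.
X̄ = 674382.75/15493.14 = 43.53 mm; Ȳ = 1449000.00/15493.14 = 93.53 mm.

X̄ = 43.53 mm, Ȳ = 93.53 mm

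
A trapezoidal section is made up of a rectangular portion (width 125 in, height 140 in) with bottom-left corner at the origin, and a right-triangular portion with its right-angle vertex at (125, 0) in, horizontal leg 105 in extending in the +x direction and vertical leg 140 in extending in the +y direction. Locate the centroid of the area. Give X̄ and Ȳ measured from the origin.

rectangular portion: A = 125 × 140 = 17500.00, centroid at (62.50, 70.00).
triangular portion: A = ½·105·140 = 7350.00, centroid at (160.00, 46.67).
ΣA = 24850.00 in²
ΣAX̄ = (17500.00)(62.50) + (7350.00)(160.00) = 2269750.00 in³
ΣAȲ = (17500.00)(70.00) + (7350.00)(46.67) = 1568000.00 in³
X̄ = 2269750.00 / 24850.00 = 91.34 in
Ȳ = 1568000.00 / 24850.00 = 63.10 in

X̄ = 91.34 in, Ȳ = 63.10 in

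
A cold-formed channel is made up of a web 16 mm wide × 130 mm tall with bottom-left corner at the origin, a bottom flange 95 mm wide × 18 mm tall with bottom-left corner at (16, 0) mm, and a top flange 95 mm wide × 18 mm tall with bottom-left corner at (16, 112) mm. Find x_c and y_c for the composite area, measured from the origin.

web: A = 16 × 130 = 2080.00, centroid at (8.00, 65.00).
bottom flange: A = 95 × 18 = 1710.00, centroid at (63.50, 9.00).
top flange: A = 95 × 18 = 1710.00, centroid at (63.50, 121.00).
ΣA = 5500.00 mm²
ΣAx_c = (2080.00)(8.00) + (1710.00)(63.50) + (1710.00)(63.50) = 233810.00 mm³
ΣAy_c = (2080.00)(65.00) + (1710.00)(9.00) + (1710.00)(121.00) = 357500.00 mm³
x_c = 233810.00 / 5500.00 = 42.51 mm
y_c = 357500.00 / 5500.00 = 65.00 mm

x_c = 42.51 mm, y_c = 65.00 mm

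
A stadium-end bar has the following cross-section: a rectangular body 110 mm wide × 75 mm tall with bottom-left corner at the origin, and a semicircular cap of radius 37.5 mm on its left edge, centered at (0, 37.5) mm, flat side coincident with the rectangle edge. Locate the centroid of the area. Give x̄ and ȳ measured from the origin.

x̄ = 40.02 mm, ȳ = 37.50 mm

Part | A | x̄ᵢ | ȳᵢ | A·x̄ᵢ | A·ȳᵢ
rectangular body | 8250.00 | 55.00 | 37.50 | 453750.00 | 309375.00
semicircular end | 2208.93 | -15.92 | 37.50 | -35156.25 | 82834.96
Σ | 10458.93 |  |  | 418593.75 | 392209.96
x̄ = 418593.75 / 10458.93 = 40.02 mm
ȳ = 392209.96 / 10458.93 = 37.50 mm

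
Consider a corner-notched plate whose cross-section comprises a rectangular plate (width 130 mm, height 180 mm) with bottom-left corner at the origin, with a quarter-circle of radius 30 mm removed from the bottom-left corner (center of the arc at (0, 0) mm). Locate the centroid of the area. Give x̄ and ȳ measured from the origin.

plate: A = 130 × 180 = 23400.00, centroid at (65.00, 90.00).
removed quarter-circle: A = −¼π·30² = -706.86, centroid at (12.73, 12.73).
ΣA = 22693.14 mm², ΣAx̄ = 1512000.00 mm³, ΣAȳ = 2097000.00 mm³.
x̄ = 1512000.00/22693.14 = 66.63 mm; ȳ = 2097000.00/22693.14 = 92.41 mm.

x̄ = 66.63 mm, ȳ = 92.41 mm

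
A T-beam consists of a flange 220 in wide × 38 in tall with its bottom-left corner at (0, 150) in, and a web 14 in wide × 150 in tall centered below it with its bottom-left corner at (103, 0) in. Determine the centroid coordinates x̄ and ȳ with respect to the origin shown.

web: A = 14 × 150 = 2100.00, centroid at (110.00, 75.00).
flange: A = 220 × 38 = 8360.00, centroid at (110.00, 169.00).
ΣA = 10460.00 in², ΣAx̄ = 1150600.00 in³, ΣAȳ = 1570340.00 in³.
x̄ = 1150600.00/10460.00 = 110.00 in; ȳ = 1570340.00/10460.00 = 150.13 in.

x̄ = 110.00 in, ȳ = 150.13 in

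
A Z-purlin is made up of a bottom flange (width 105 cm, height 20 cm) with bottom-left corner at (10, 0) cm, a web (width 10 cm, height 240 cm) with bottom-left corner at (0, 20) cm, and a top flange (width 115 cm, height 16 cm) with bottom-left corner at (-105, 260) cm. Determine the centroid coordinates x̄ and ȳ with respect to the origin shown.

Part | A | x̄ᵢ | ȳᵢ | A·x̄ᵢ | A·ȳᵢ
bottom flange | 2100.00 | 62.50 | 10.00 | 131250.00 | 21000.00
web | 2400.00 | 5.00 | 140.00 | 12000.00 | 336000.00
top flange | 1840.00 | -47.50 | 268.00 | -87400.00 | 493120.00
Σ | 6340.00 |  |  | 55850.00 | 850120.00
x̄ = 55850.00 / 6340.00 = 8.81 cm
ȳ = 850120.00 / 6340.00 = 134.09 cm

x̄ = 8.81 cm, ȳ = 134.09 cm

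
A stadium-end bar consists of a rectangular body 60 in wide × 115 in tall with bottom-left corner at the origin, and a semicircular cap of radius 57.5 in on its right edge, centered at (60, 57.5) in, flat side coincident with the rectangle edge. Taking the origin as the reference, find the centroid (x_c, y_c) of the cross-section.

Part | A | x̄ᵢ | ȳᵢ | A·x̄ᵢ | A·ȳᵢ
rectangular body | 6900.00 | 30.00 | 57.50 | 207000.00 | 396750.00
semicircular end | 5193.45 | 84.40 | 57.50 | 438346.30 | 298623.11
Σ | 12093.45 |  |  | 645346.30 | 695373.11
x_c = 645346.30 / 12093.45 = 53.36 in
y_c = 695373.11 / 12093.45 = 57.50 in

x_c = 53.36 in, y_c = 57.50 in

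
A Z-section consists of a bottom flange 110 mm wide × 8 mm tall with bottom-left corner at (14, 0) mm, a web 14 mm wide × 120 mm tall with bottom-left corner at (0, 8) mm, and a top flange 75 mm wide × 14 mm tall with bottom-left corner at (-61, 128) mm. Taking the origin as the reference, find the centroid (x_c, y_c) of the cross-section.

x_c = 13.24 mm, y_c = 71.89 mm

Part | A | x̄ᵢ | ȳᵢ | A·x̄ᵢ | A·ȳᵢ
bottom flange | 880.00 | 69.00 | 4.00 | 60720.00 | 3520.00
web | 1680.00 | 7.00 | 68.00 | 11760.00 | 114240.00
top flange | 1050.00 | -23.50 | 135.00 | -24675.00 | 141750.00
Σ | 3610.00 |  |  | 47805.00 | 259510.00
x_c = 47805.00 / 3610.00 = 13.24 mm
y_c = 259510.00 / 3610.00 = 71.89 mm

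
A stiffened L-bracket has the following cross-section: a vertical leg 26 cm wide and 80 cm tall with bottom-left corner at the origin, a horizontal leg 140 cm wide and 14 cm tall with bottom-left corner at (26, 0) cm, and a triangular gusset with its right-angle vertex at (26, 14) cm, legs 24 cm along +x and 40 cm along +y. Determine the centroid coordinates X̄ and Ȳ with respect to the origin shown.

vertical leg: A = 26 × 80 = 2080.00, centroid at (13.00, 40.00).
horizontal leg: A = 140 × 14 = 1960.00, centroid at (96.00, 7.00).
gusset: A = ½·24·40 = 480.00, centroid at (34.00, 27.33).
ΣA = 4520.00 cm², ΣAX̄ = 231520.00 cm³, ΣAȲ = 110040.00 cm³.
X̄ = 231520.00/4520.00 = 51.22 cm; Ȳ = 110040.00/4520.00 = 24.35 cm.

X̄ = 51.22 cm, Ȳ = 24.35 cm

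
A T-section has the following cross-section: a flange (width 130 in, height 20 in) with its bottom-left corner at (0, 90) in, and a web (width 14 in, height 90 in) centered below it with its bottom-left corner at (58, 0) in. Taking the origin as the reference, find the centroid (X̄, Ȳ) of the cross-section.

X̄ = 65.00 in, Ȳ = 82.05 in

web: A = 14 × 90 = 1260.00, centroid at (65.00, 45.00).
flange: A = 130 × 20 = 2600.00, centroid at (65.00, 100.00).
ΣA = 3860.00 in², ΣAX̄ = 250900.00 in³, ΣAȲ = 316700.00 in³.
X̄ = 250900.00/3860.00 = 65.00 in; Ȳ = 316700.00/3860.00 = 82.05 in.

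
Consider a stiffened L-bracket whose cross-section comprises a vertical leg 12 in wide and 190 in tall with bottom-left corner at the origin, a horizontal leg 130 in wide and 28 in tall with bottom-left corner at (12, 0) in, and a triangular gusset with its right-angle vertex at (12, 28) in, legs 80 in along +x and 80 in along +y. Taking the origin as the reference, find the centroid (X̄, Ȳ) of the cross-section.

X̄ = 45.80 in, Ȳ = 48.52 in

Part | A | x̄ᵢ | ȳᵢ | A·x̄ᵢ | A·ȳᵢ
vertical leg | 2280.00 | 6.00 | 95.00 | 13680.00 | 216600.00
horizontal leg | 3640.00 | 77.00 | 14.00 | 280280.00 | 50960.00
gusset | 3200.00 | 38.67 | 54.67 | 123733.33 | 174933.33
Σ | 9120.00 |  |  | 417693.33 | 442493.33
X̄ = 417693.33 / 9120.00 = 45.80 in
Ȳ = 442493.33 / 9120.00 = 48.52 in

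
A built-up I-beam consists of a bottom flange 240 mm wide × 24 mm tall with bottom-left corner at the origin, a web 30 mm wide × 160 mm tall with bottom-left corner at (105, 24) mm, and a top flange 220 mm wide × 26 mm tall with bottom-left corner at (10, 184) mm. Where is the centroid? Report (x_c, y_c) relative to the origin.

x_c = 120.00 mm, y_c = 104.13 mm

bottom flange: A = 240 × 24 = 5760.00, centroid at (120.00, 12.00).
web: A = 30 × 160 = 4800.00, centroid at (120.00, 104.00).
top flange: A = 220 × 26 = 5720.00, centroid at (120.00, 197.00).
ΣA = 16280.00 mm²
ΣAx_c = (5760.00)(120.00) + (4800.00)(120.00) + (5720.00)(120.00) = 1953600.00 mm³
ΣAy_c = (5760.00)(12.00) + (4800.00)(104.00) + (5720.00)(197.00) = 1695160.00 mm³
x_c = 1953600.00 / 16280.00 = 120.00 mm
y_c = 1695160.00 / 16280.00 = 104.13 mm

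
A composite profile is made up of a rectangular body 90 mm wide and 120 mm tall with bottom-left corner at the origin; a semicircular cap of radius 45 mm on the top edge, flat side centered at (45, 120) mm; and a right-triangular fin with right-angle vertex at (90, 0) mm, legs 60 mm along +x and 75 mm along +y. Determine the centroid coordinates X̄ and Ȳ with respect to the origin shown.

rectangular body: A = 90 × 120 = 10800.00, centroid at (45.00, 60.00).
semicircular top: A = ½π·45² = 3180.86, centroid at (45.00, 139.10).
triangular fin: A = ½·60·75 = 2250.00, centroid at (110.00, 25.00).
ΣA = 16230.86 mm²
ΣAX̄ = (10800.00)(45.00) + (3180.86)(45.00) + (2250.00)(110.00) = 876638.82 mm³
ΣAȲ = (10800.00)(60.00) + (3180.86)(139.10) + (2250.00)(25.00) = 1146703.51 mm³
X̄ = 876638.82 / 16230.86 = 54.01 mm
Ȳ = 1146703.51 / 16230.86 = 70.65 mm

X̄ = 54.01 mm, Ȳ = 70.65 mm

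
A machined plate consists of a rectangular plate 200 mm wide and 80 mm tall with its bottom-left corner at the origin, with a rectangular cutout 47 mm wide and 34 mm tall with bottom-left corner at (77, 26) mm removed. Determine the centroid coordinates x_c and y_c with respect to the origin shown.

plate: A = 200 × 80 = 16000.00, centroid at (100.00, 40.00).
hole: A = −(47 × 34) = -1598.00, centroid at (100.50, 43.00).
ΣA = 14402.00 mm²
ΣAx_c = (16000.00)(100.00) + (-1598.00)(100.50) = 1439401.00 mm³
ΣAy_c = (16000.00)(40.00) + (-1598.00)(43.00) = 571286.00 mm³
x_c = 1439401.00 / 14402.00 = 99.94 mm
y_c = 571286.00 / 14402.00 = 39.67 mm

x_c = 99.94 mm, y_c = 39.67 mm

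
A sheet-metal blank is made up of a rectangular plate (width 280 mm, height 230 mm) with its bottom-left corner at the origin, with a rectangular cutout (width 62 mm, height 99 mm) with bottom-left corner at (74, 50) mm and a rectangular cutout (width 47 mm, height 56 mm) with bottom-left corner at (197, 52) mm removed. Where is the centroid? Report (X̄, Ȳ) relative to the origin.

X̄ = 140.05 mm, Ȳ = 118.37 mm

Part | A | x̄ᵢ | ȳᵢ | A·x̄ᵢ | A·ȳᵢ
plate | 64400.00 | 140.00 | 115.00 | 9016000.00 | 7406000.00
hole 1 | -6138.00 | 105.00 | 99.50 | -644490.00 | -610731.00
hole 2 | -2632.00 | 220.50 | 80.00 | -580356.00 | -210560.00
Σ | 55630.00 |  |  | 7791154.00 | 6584709.00
X̄ = 7791154.00 / 55630.00 = 140.05 mm
Ȳ = 6584709.00 / 55630.00 = 118.37 mm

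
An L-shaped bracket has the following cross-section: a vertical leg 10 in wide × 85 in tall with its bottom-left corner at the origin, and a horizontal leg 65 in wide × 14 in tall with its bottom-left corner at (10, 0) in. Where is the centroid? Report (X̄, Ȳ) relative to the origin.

X̄ = 24.39 in, Ȳ = 24.14 in

vertical leg: A = 10 × 85 = 850.00, centroid at (5.00, 42.50).
horizontal leg: A = 65 × 14 = 910.00, centroid at (42.50, 7.00).
ΣA = 1760.00 in², ΣAX̄ = 42925.00 in³, ΣAȲ = 42495.00 in³.
X̄ = 42925.00/1760.00 = 24.39 in; Ȳ = 42495.00/1760.00 = 24.14 in.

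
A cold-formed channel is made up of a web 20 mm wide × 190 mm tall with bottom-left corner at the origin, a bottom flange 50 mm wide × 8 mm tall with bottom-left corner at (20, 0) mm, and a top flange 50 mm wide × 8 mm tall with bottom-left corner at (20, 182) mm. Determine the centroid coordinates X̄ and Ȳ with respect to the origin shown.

Part | A | x̄ᵢ | ȳᵢ | A·x̄ᵢ | A·ȳᵢ
web | 3800.00 | 10.00 | 95.00 | 38000.00 | 361000.00
bottom flange | 400.00 | 45.00 | 4.00 | 18000.00 | 1600.00
top flange | 400.00 | 45.00 | 186.00 | 18000.00 | 74400.00
Σ | 4600.00 |  |  | 74000.00 | 437000.00
X̄ = 74000.00 / 4600.00 = 16.09 mm
Ȳ = 437000.00 / 4600.00 = 95.00 mm

X̄ = 16.09 mm, Ȳ = 95.00 mm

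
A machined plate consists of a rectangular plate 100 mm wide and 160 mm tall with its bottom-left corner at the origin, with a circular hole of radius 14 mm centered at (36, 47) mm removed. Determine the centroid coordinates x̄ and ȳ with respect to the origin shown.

x̄ = 50.56 mm, ȳ = 81.32 mm

plate: A = 100 × 160 = 16000.00, centroid at (50.00, 80.00).
hole: A = −π·14² = -615.75, centroid at (36.00, 47.00).
ΣA = 15384.25 mm²
ΣAx̄ = (16000.00)(50.00) + (-615.75)(36.00) = 777832.92 mm³
ΣAȳ = (16000.00)(80.00) + (-615.75)(47.00) = 1251059.65 mm³
x̄ = 777832.92 / 15384.25 = 50.56 mm
ȳ = 1251059.65 / 15384.25 = 81.32 mm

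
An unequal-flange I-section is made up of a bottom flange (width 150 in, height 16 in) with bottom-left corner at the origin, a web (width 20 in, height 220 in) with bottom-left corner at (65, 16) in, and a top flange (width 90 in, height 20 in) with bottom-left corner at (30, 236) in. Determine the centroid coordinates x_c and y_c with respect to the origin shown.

bottom flange: A = 150 × 16 = 2400.00, centroid at (75.00, 8.00).
web: A = 20 × 220 = 4400.00, centroid at (75.00, 126.00).
top flange: A = 90 × 20 = 1800.00, centroid at (75.00, 246.00).
ΣA = 8600.00 in²
ΣAx_c = (2400.00)(75.00) + (4400.00)(75.00) + (1800.00)(75.00) = 645000.00 in³
ΣAy_c = (2400.00)(8.00) + (4400.00)(126.00) + (1800.00)(246.00) = 1016400.00 in³
x_c = 645000.00 / 8600.00 = 75.00 in
y_c = 1016400.00 / 8600.00 = 118.19 in

x_c = 75.00 in, y_c = 118.19 in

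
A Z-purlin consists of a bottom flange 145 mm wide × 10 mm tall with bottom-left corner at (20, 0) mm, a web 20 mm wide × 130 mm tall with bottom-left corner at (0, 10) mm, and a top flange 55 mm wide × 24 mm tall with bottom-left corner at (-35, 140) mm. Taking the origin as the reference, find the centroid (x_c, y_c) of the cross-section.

x_c = 27.97 mm, y_c = 75.03 mm

bottom flange: A = 145 × 10 = 1450.00, centroid at (92.50, 5.00).
web: A = 20 × 130 = 2600.00, centroid at (10.00, 75.00).
top flange: A = 55 × 24 = 1320.00, centroid at (-7.50, 152.00).
ΣA = 5370.00 mm², ΣAx_c = 150225.00 mm³, ΣAy_c = 402890.00 mm³.
x_c = 150225.00/5370.00 = 27.97 mm; y_c = 402890.00/5370.00 = 75.03 mm.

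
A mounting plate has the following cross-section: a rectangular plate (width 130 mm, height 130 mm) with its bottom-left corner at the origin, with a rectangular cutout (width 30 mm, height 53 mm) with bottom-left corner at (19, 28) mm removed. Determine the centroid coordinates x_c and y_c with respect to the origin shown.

x_c = 68.22 mm, y_c = 66.09 mm

plate: A = 130 × 130 = 16900.00, centroid at (65.00, 65.00).
hole: A = −(30 × 53) = -1590.00, centroid at (34.00, 54.50).
ΣA = 15310.00 mm²
ΣAx_c = (16900.00)(65.00) + (-1590.00)(34.00) = 1044440.00 mm³
ΣAy_c = (16900.00)(65.00) + (-1590.00)(54.50) = 1011845.00 mm³
x_c = 1044440.00 / 15310.00 = 68.22 mm
y_c = 1011845.00 / 15310.00 = 66.09 mm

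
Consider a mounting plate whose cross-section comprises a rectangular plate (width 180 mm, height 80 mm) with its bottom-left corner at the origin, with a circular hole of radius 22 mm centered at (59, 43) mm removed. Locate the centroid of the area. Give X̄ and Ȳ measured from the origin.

plate: A = 180 × 80 = 14400.00, centroid at (90.00, 40.00).
hole: A = −π·22² = -1520.53, centroid at (59.00, 43.00).
ΣA = 12879.47 mm², ΣAX̄ = 1206288.68 mm³, ΣAȲ = 510617.17 mm³.
X̄ = 1206288.68/12879.47 = 93.66 mm; Ȳ = 510617.17/12879.47 = 39.65 mm.

X̄ = 93.66 mm, Ȳ = 39.65 mm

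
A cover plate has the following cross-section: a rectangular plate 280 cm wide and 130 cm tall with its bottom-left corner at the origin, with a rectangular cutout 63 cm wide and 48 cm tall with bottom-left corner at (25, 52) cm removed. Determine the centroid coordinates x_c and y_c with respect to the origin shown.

x_c = 147.57 cm, y_c = 64.00 cm

Part | A | x̄ᵢ | ȳᵢ | A·x̄ᵢ | A·ȳᵢ
plate | 36400.00 | 140.00 | 65.00 | 5096000.00 | 2366000.00
hole | -3024.00 | 56.50 | 76.00 | -170856.00 | -229824.00
Σ | 33376.00 |  |  | 4925144.00 | 2136176.00
x_c = 4925144.00 / 33376.00 = 147.57 cm
y_c = 2136176.00 / 33376.00 = 64.00 cm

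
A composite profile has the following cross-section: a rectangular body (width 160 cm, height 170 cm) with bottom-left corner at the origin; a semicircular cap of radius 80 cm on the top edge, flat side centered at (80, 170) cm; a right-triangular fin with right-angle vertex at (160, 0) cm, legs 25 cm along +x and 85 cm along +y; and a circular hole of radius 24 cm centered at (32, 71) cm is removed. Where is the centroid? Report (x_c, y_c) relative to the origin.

x_c = 84.95 cm, y_c = 116.80 cm

rectangular body: A = 160 × 170 = 27200.00, centroid at (80.00, 85.00).
semicircular top: A = ½π·80² = 10053.10, centroid at (80.00, 203.95).
triangular fin: A = ½·25·85 = 1062.50, centroid at (168.33, 28.33).
hole: A = −π·24² = -1809.56, centroid at (32.00, 71.00).
ΣA = 36506.04 cm², ΣAx_c = 3101196.05 cm³, ΣAy_c = 4263985.33 cm³.
x_c = 3101196.05/36506.04 = 84.95 cm; y_c = 4263985.33/36506.04 = 116.80 cm.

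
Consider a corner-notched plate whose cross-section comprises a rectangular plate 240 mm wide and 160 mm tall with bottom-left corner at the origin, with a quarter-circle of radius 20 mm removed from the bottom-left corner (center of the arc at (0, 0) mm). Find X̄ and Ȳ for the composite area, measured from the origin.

plate: A = 240 × 160 = 38400.00, centroid at (120.00, 80.00).
removed quarter-circle: A = −¼π·20² = -314.16, centroid at (8.49, 8.49).
ΣA = 38085.84 mm²
ΣAX̄ = (38400.00)(120.00) + (-314.16)(8.49) = 4605333.33 mm³
ΣAȲ = (38400.00)(80.00) + (-314.16)(8.49) = 3069333.33 mm³
X̄ = 4605333.33 / 38085.84 = 120.92 mm
Ȳ = 3069333.33 / 38085.84 = 80.59 mm

X̄ = 120.92 mm, Ȳ = 80.59 mm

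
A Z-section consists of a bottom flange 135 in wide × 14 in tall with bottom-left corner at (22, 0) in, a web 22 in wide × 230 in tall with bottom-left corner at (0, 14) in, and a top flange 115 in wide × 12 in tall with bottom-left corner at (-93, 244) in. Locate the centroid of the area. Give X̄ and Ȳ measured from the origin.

bottom flange: A = 135 × 14 = 1890.00, centroid at (89.50, 7.00).
web: A = 22 × 230 = 5060.00, centroid at (11.00, 129.00).
top flange: A = 115 × 12 = 1380.00, centroid at (-35.50, 250.00).
ΣA = 8330.00 in²
ΣAX̄ = (1890.00)(89.50) + (5060.00)(11.00) + (1380.00)(-35.50) = 175825.00 in³
ΣAȲ = (1890.00)(7.00) + (5060.00)(129.00) + (1380.00)(250.00) = 1010970.00 in³
X̄ = 175825.00 / 8330.00 = 21.11 in
Ȳ = 1010970.00 / 8330.00 = 121.36 in

X̄ = 21.11 in, Ȳ = 121.36 in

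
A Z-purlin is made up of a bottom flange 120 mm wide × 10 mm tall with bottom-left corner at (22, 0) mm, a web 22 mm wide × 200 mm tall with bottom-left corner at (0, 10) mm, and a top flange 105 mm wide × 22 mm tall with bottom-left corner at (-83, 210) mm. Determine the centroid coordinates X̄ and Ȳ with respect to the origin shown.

X̄ = 9.65 mm, Ȳ = 126.49 mm

Part | A | x̄ᵢ | ȳᵢ | A·x̄ᵢ | A·ȳᵢ
bottom flange | 1200.00 | 82.00 | 5.00 | 98400.00 | 6000.00
web | 4400.00 | 11.00 | 110.00 | 48400.00 | 484000.00
top flange | 2310.00 | -30.50 | 221.00 | -70455.00 | 510510.00
Σ | 7910.00 |  |  | 76345.00 | 1000510.00
X̄ = 76345.00 / 7910.00 = 9.65 mm
Ȳ = 1000510.00 / 7910.00 = 126.49 mm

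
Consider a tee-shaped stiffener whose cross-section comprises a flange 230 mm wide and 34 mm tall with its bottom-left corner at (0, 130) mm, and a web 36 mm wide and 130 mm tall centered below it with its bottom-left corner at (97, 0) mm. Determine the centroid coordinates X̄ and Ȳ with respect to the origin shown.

web: A = 36 × 130 = 4680.00, centroid at (115.00, 65.00).
flange: A = 230 × 34 = 7820.00, centroid at (115.00, 147.00).
ΣA = 12500.00 mm²
ΣAX̄ = (4680.00)(115.00) + (7820.00)(115.00) = 1437500.00 mm³
ΣAȲ = (4680.00)(65.00) + (7820.00)(147.00) = 1453740.00 mm³
X̄ = 1437500.00 / 12500.00 = 115.00 mm
Ȳ = 1453740.00 / 12500.00 = 116.30 mm

X̄ = 115.00 mm, Ȳ = 116.30 mm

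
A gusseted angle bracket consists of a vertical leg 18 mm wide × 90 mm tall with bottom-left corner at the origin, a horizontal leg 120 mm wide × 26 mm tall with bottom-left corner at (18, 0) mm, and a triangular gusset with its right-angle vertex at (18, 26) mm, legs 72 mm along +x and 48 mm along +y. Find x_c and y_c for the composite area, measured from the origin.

Part | A | x̄ᵢ | ȳᵢ | A·x̄ᵢ | A·ȳᵢ
vertical leg | 1620.00 | 9.00 | 45.00 | 14580.00 | 72900.00
horizontal leg | 3120.00 | 78.00 | 13.00 | 243360.00 | 40560.00
gusset | 1728.00 | 42.00 | 42.00 | 72576.00 | 72576.00
Σ | 6468.00 |  |  | 330516.00 | 186036.00
x_c = 330516.00 / 6468.00 = 51.10 mm
y_c = 186036.00 / 6468.00 = 28.76 mm

x_c = 51.10 mm, y_c = 28.76 mm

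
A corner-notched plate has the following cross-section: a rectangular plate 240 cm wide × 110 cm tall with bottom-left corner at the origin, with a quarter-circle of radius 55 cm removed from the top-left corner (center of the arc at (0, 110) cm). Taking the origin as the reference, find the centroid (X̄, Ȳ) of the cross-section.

plate: A = 240 × 110 = 26400.00, centroid at (120.00, 55.00).
removed quarter-circle: A = −¼π·55² = -2375.83, centroid at (23.34, 86.66).
ΣA = 24024.17 cm²
ΣAX̄ = (26400.00)(120.00) + (-2375.83)(23.34) = 3112541.67 cm³
ΣAȲ = (26400.00)(55.00) + (-2375.83)(86.66) = 1246117.09 cm³
X̄ = 3112541.67 / 24024.17 = 129.56 cm
Ȳ = 1246117.09 / 24024.17 = 51.87 cm

X̄ = 129.56 cm, Ȳ = 51.87 cm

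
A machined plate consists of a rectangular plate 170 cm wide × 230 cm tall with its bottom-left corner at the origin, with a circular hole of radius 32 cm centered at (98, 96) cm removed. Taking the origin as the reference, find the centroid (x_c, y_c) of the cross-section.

plate: A = 170 × 230 = 39100.00, centroid at (85.00, 115.00).
hole: A = −π·32² = -3216.99, centroid at (98.00, 96.00).
ΣA = 35883.01 cm²
ΣAx_c = (39100.00)(85.00) + (-3216.99)(98.00) = 3008234.89 cm³
ΣAy_c = (39100.00)(115.00) + (-3216.99)(96.00) = 4187668.88 cm³
x_c = 3008234.89 / 35883.01 = 83.83 cm
y_c = 4187668.88 / 35883.01 = 116.70 cm

x_c = 83.83 cm, y_c = 116.70 cm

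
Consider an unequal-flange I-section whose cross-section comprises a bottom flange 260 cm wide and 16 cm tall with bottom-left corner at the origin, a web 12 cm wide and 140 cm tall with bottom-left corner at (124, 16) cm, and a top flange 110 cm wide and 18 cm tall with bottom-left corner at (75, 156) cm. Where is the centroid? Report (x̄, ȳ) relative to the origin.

bottom flange: A = 260 × 16 = 4160.00, centroid at (130.00, 8.00).
web: A = 12 × 140 = 1680.00, centroid at (130.00, 86.00).
top flange: A = 110 × 18 = 1980.00, centroid at (130.00, 165.00).
ΣA = 7820.00 cm², ΣAx̄ = 1016600.00 cm³, ΣAȳ = 504460.00 cm³.
x̄ = 1016600.00/7820.00 = 130.00 cm; ȳ = 504460.00/7820.00 = 64.51 cm.

x̄ = 130.00 cm, ȳ = 64.51 cm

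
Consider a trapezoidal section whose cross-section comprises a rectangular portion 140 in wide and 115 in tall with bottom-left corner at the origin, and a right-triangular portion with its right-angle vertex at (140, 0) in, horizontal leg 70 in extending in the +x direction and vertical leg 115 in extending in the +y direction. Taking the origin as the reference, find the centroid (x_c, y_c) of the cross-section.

rectangular portion: A = 140 × 115 = 16100.00, centroid at (70.00, 57.50).
triangular portion: A = ½·70·115 = 4025.00, centroid at (163.33, 38.33).
ΣA = 20125.00 in², ΣAx_c = 1784416.67 in³, ΣAy_c = 1080041.67 in³.
x_c = 1784416.67/20125.00 = 88.67 in; y_c = 1080041.67/20125.00 = 53.67 in.

x_c = 88.67 in, y_c = 53.67 in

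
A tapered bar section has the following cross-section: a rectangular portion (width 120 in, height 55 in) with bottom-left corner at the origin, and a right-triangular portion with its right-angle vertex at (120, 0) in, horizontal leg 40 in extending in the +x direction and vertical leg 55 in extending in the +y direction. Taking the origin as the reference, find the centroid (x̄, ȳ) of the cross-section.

x̄ = 70.48 in, ȳ = 26.19 in

rectangular portion: A = 120 × 55 = 6600.00, centroid at (60.00, 27.50).
triangular portion: A = ½·40·55 = 1100.00, centroid at (133.33, 18.33).
ΣA = 7700.00 in²
ΣAx̄ = (6600.00)(60.00) + (1100.00)(133.33) = 542666.67 in³
ΣAȳ = (6600.00)(27.50) + (1100.00)(18.33) = 201666.67 in³
x̄ = 542666.67 / 7700.00 = 70.48 in
ȳ = 201666.67 / 7700.00 = 26.19 in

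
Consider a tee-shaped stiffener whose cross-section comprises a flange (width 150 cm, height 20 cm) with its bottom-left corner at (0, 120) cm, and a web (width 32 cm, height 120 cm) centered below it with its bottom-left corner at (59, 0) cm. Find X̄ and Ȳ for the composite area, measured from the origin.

web: A = 32 × 120 = 3840.00, centroid at (75.00, 60.00).
flange: A = 150 × 20 = 3000.00, centroid at (75.00, 130.00).
ΣA = 6840.00 cm²
ΣAX̄ = (3840.00)(75.00) + (3000.00)(75.00) = 513000.00 cm³
ΣAȲ = (3840.00)(60.00) + (3000.00)(130.00) = 620400.00 cm³
X̄ = 513000.00 / 6840.00 = 75.00 cm
Ȳ = 620400.00 / 6840.00 = 90.70 cm

X̄ = 75.00 cm, Ȳ = 90.70 cm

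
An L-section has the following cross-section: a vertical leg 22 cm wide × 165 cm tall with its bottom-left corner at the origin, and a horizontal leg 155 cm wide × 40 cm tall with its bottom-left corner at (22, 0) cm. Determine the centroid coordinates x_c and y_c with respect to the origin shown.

vertical leg: A = 22 × 165 = 3630.00, centroid at (11.00, 82.50).
horizontal leg: A = 155 × 40 = 6200.00, centroid at (99.50, 20.00).
ΣA = 9830.00 cm², ΣAx_c = 656830.00 cm³, ΣAy_c = 423475.00 cm³.
x_c = 656830.00/9830.00 = 66.82 cm; y_c = 423475.00/9830.00 = 43.08 cm.

x_c = 66.82 cm, y_c = 43.08 cm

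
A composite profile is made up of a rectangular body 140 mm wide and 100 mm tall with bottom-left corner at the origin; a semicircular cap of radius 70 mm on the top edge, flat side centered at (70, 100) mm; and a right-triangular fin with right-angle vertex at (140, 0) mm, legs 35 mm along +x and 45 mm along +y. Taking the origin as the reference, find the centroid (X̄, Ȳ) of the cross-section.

X̄ = 72.86 mm, Ȳ = 76.06 mm

Part | A | x̄ᵢ | ȳᵢ | A·x̄ᵢ | A·ȳᵢ
rectangular body | 14000.00 | 70.00 | 50.00 | 980000.00 | 700000.00
semicircular top | 7696.90 | 70.00 | 129.71 | 538783.14 | 998356.87
triangular fin | 787.50 | 151.67 | 15.00 | 119437.50 | 11812.50
Σ | 22484.40 |  |  | 1638220.64 | 1710169.37
X̄ = 1638220.64 / 22484.40 = 72.86 mm
Ȳ = 1710169.37 / 22484.40 = 76.06 mm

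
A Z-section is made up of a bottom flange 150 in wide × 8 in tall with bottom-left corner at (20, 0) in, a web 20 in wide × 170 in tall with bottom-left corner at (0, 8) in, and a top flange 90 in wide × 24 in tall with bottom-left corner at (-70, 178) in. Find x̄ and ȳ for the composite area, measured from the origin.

bottom flange: A = 150 × 8 = 1200.00, centroid at (95.00, 4.00).
web: A = 20 × 170 = 3400.00, centroid at (10.00, 93.00).
top flange: A = 90 × 24 = 2160.00, centroid at (-25.00, 190.00).
ΣA = 6760.00 in², ΣAx̄ = 94000.00 in³, ΣAȳ = 731400.00 in³.
x̄ = 94000.00/6760.00 = 13.91 in; ȳ = 731400.00/6760.00 = 108.20 in.

x̄ = 13.91 in, ȳ = 108.20 in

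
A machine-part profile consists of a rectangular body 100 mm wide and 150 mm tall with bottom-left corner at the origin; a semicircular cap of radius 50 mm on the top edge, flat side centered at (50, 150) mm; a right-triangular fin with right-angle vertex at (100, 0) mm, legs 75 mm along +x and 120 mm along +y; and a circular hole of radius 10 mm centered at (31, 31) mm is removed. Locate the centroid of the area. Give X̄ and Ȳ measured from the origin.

X̄ = 64.86 mm, Ȳ = 85.13 mm

rectangular body: A = 100 × 150 = 15000.00, centroid at (50.00, 75.00).
semicircular top: A = ½π·50² = 3926.99, centroid at (50.00, 171.22).
triangular fin: A = ½·75·120 = 4500.00, centroid at (125.00, 40.00).
hole: A = −π·10² = -314.16, centroid at (31.00, 31.00).
ΣA = 23112.83 mm², ΣAX̄ = 1499110.60 mm³, ΣAȲ = 1967643.02 mm³.
X̄ = 1499110.60/23112.83 = 64.86 mm; Ȳ = 1967643.02/23112.83 = 85.13 mm.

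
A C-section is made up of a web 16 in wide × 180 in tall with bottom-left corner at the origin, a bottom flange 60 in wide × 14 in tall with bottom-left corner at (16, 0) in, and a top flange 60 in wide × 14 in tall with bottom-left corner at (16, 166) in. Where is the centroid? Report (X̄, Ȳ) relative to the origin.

Part | A | x̄ᵢ | ȳᵢ | A·x̄ᵢ | A·ȳᵢ
web | 2880.00 | 8.00 | 90.00 | 23040.00 | 259200.00
bottom flange | 840.00 | 46.00 | 7.00 | 38640.00 | 5880.00
top flange | 840.00 | 46.00 | 173.00 | 38640.00 | 145320.00
Σ | 4560.00 |  |  | 100320.00 | 410400.00
X̄ = 100320.00 / 4560.00 = 22.00 in
Ȳ = 410400.00 / 4560.00 = 90.00 in

X̄ = 22.00 in, Ȳ = 90.00 in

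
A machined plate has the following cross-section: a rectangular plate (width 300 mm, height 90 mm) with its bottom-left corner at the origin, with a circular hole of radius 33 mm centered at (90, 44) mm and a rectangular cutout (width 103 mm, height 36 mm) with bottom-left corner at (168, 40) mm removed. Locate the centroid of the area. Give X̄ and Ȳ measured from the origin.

X̄ = 147.36 mm, Ȳ = 42.75 mm

Part | A | x̄ᵢ | ȳᵢ | A·x̄ᵢ | A·ȳᵢ
plate | 27000.00 | 150.00 | 45.00 | 4050000.00 | 1215000.00
hole 1 | -3421.19 | 90.00 | 44.00 | -307907.50 | -150532.55
hole 2 | -3708.00 | 219.50 | 58.00 | -813906.00 | -215064.00
Σ | 19870.81 |  |  | 2928186.50 | 849403.45
X̄ = 2928186.50 / 19870.81 = 147.36 mm
Ȳ = 849403.45 / 19870.81 = 42.75 mm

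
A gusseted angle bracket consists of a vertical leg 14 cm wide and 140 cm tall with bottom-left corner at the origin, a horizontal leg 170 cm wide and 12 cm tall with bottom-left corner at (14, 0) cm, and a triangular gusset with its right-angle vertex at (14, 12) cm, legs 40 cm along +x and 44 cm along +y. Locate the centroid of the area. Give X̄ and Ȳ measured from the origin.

X̄ = 49.13 cm, Ȳ = 35.43 cm

vertical leg: A = 14 × 140 = 1960.00, centroid at (7.00, 70.00).
horizontal leg: A = 170 × 12 = 2040.00, centroid at (99.00, 6.00).
gusset: A = ½·40·44 = 880.00, centroid at (27.33, 26.67).
ΣA = 4880.00 cm²
ΣAX̄ = (1960.00)(7.00) + (2040.00)(99.00) + (880.00)(27.33) = 239733.33 cm³
ΣAȲ = (1960.00)(70.00) + (2040.00)(6.00) + (880.00)(26.67) = 172906.67 cm³
X̄ = 239733.33 / 4880.00 = 49.13 cm
Ȳ = 172906.67 / 4880.00 = 35.43 cm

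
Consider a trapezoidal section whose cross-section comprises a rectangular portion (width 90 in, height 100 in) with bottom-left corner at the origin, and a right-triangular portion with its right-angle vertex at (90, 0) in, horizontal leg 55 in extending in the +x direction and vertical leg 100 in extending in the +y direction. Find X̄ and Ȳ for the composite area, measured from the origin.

X̄ = 59.82 in, Ȳ = 46.10 in

rectangular portion: A = 90 × 100 = 9000.00, centroid at (45.00, 50.00).
triangular portion: A = ½·55·100 = 2750.00, centroid at (108.33, 33.33).
ΣA = 11750.00 in², ΣAX̄ = 702916.67 in³, ΣAȲ = 541666.67 in³.
X̄ = 702916.67/11750.00 = 59.82 in; Ȳ = 541666.67/11750.00 = 46.10 in.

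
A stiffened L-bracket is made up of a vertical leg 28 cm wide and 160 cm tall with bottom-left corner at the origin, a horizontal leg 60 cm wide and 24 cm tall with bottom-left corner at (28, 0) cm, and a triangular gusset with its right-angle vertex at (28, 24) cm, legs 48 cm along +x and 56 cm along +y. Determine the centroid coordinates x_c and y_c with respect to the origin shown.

x_c = 28.27 cm, y_c = 59.61 cm

vertical leg: A = 28 × 160 = 4480.00, centroid at (14.00, 80.00).
horizontal leg: A = 60 × 24 = 1440.00, centroid at (58.00, 12.00).
gusset: A = ½·48·56 = 1344.00, centroid at (44.00, 42.67).
ΣA = 7264.00 cm², ΣAx_c = 205376.00 cm³, ΣAy_c = 433024.00 cm³.
x_c = 205376.00/7264.00 = 28.27 cm; y_c = 433024.00/7264.00 = 59.61 cm.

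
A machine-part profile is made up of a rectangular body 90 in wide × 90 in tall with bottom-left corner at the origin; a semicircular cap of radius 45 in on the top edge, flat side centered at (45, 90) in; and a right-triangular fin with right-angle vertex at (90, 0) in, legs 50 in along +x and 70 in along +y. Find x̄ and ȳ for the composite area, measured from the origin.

x̄ = 53.28 in, ȳ = 57.74 in

rectangular body: A = 90 × 90 = 8100.00, centroid at (45.00, 45.00).
semicircular top: A = ½π·45² = 3180.86, centroid at (45.00, 109.10).
triangular fin: A = ½·50·70 = 1750.00, centroid at (106.67, 23.33).
ΣA = 13030.86 in²
ΣAx̄ = (8100.00)(45.00) + (3180.86)(45.00) + (1750.00)(106.67) = 694305.48 in³
ΣAȳ = (8100.00)(45.00) + (3180.86)(109.10) + (1750.00)(23.33) = 752360.96 in³
x̄ = 694305.48 / 13030.86 = 53.28 in
ȳ = 752360.96 / 13030.86 = 57.74 in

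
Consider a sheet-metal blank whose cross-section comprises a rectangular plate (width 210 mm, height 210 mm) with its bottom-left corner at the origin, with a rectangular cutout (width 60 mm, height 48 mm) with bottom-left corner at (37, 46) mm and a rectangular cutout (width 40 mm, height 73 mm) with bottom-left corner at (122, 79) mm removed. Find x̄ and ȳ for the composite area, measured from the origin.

plate: A = 210 × 210 = 44100.00, centroid at (105.00, 105.00).
hole 1: A = −(60 × 48) = -2880.00, centroid at (67.00, 70.00).
hole 2: A = −(40 × 73) = -2920.00, centroid at (142.00, 115.50).
ΣA = 38300.00 mm²
ΣAx̄ = (44100.00)(105.00) + (-2880.00)(67.00) + (-2920.00)(142.00) = 4022900.00 mm³
ΣAȳ = (44100.00)(105.00) + (-2880.00)(70.00) + (-2920.00)(115.50) = 4091640.00 mm³
x̄ = 4022900.00 / 38300.00 = 105.04 mm
ȳ = 4091640.00 / 38300.00 = 106.83 mm

x̄ = 105.04 mm, ȳ = 106.83 mm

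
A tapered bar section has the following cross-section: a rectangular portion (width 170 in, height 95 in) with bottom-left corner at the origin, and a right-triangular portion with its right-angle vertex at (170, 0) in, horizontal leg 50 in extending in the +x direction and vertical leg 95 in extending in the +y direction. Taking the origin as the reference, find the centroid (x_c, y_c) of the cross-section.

Part | A | x̄ᵢ | ȳᵢ | A·x̄ᵢ | A·ȳᵢ
rectangular portion | 16150.00 | 85.00 | 47.50 | 1372750.00 | 767125.00
triangular portion | 2375.00 | 186.67 | 31.67 | 443333.33 | 75208.33
Σ | 18525.00 |  |  | 1816083.33 | 842333.33
x_c = 1816083.33 / 18525.00 = 98.03 in
y_c = 842333.33 / 18525.00 = 45.47 in

x_c = 98.03 in, y_c = 45.47 in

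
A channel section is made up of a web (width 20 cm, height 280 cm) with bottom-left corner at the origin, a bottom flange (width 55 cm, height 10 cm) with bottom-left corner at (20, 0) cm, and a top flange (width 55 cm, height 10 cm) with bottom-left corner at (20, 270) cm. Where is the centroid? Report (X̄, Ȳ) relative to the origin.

X̄ = 16.16 cm, Ȳ = 140.00 cm

web: A = 20 × 280 = 5600.00, centroid at (10.00, 140.00).
bottom flange: A = 55 × 10 = 550.00, centroid at (47.50, 5.00).
top flange: A = 55 × 10 = 550.00, centroid at (47.50, 275.00).
ΣA = 6700.00 cm², ΣAX̄ = 108250.00 cm³, ΣAȲ = 938000.00 cm³.
X̄ = 108250.00/6700.00 = 16.16 cm; Ȳ = 938000.00/6700.00 = 140.00 cm.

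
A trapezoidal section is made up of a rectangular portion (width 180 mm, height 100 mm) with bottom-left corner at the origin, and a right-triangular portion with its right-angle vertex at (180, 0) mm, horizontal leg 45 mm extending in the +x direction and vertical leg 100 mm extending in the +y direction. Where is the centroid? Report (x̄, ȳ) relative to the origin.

x̄ = 101.67 mm, ȳ = 48.15 mm

Part | A | x̄ᵢ | ȳᵢ | A·x̄ᵢ | A·ȳᵢ
rectangular portion | 18000.00 | 90.00 | 50.00 | 1620000.00 | 900000.00
triangular portion | 2250.00 | 195.00 | 33.33 | 438750.00 | 75000.00
Σ | 20250.00 |  |  | 2058750.00 | 975000.00
x̄ = 2058750.00 / 20250.00 = 101.67 mm
ȳ = 975000.00 / 20250.00 = 48.15 mm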